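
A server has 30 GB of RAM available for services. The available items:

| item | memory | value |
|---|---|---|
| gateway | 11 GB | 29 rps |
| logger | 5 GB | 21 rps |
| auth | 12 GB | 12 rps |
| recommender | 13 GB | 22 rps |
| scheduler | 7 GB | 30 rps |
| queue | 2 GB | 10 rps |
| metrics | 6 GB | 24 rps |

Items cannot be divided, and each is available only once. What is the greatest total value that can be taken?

104 rps

This is a 0/1 knapsack; check combinations near the capacity.
- gateway+logger+scheduler+metrics: memory 11+5+7+6=29, value 29+21+30+24=104
- gateway+scheduler+queue+metrics: memory 11+7+2+6=26, value 29+30+10+24=93
- gateway+logger+scheduler+queue: memory 11+5+7+2=25, value 29+21+30+10=90
Best: 104 rps.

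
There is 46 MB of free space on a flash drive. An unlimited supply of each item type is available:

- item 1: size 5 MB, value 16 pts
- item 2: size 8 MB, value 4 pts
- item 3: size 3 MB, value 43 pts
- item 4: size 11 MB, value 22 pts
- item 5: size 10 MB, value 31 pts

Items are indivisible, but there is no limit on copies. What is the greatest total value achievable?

645 pts

Best value-per-unit is item 3 at 43/3, and filling with it alone uses size 15×3=45. No mix of the others beats 15×43 = 645.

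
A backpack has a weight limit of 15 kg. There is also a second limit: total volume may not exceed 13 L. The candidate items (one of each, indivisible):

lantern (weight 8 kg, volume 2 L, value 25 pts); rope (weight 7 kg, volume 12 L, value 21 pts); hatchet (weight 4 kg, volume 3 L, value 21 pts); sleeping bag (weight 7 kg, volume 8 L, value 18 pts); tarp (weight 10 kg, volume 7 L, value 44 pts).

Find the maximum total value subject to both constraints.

Feasible sets respecting both limits:
- hatchet+tarp: weight 14, volume 10, value 65
- lantern+hatchet: weight 12, volume 5, value 46
- tarp: weight 10, volume 7, value 44
Best: 65 pts.

65 pts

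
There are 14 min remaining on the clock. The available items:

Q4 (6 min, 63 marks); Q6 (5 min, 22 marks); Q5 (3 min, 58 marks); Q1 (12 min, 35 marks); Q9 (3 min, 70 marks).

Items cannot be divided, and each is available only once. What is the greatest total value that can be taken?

This is a 0/1 knapsack; check combinations near the capacity.
- Q4+Q5+Q9: time 6+3+3=12, value 63+58+70=191
- Q4+Q6+Q9: time 6+5+3=14, value 63+22+70=155
- Q6+Q5+Q9: time 5+3+3=11, value 22+58+70=150
- Q4+Q6+Q5: time 6+5+3=14, value 63+22+58=143
- Q4+Q9: time 6+3=9, value 63+70=133
Best: 191 marks.

191 marks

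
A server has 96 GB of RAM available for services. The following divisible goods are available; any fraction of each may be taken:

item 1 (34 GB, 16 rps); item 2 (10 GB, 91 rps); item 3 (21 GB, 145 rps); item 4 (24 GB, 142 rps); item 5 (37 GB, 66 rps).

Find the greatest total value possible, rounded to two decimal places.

Take in order of value per unit:
- item 2 (91/10 per unit): all 10 → value 91, running total 91.00
- item 3 (145/21 per unit): all 21 → value 145, running total 236.00
- item 4 (142/24 per unit): all 24 → value 142, running total 378.00
- item 5 (66/37 per unit): all 37 → value 66, running total 444.00
- item 1 (16/34 per unit): 4 of 34 → value 4×16/34 = 1.8824, running total 445.88
Total 445.88.

445.88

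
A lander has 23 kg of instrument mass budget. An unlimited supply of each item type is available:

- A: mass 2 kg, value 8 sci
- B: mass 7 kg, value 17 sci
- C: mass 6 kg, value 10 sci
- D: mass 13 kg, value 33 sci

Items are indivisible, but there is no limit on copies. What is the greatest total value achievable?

88 sci

Best value-per-unit is A at 8/2, and filling with it alone uses mass 11×2=22. No mix of the others beats 11×8 = 88.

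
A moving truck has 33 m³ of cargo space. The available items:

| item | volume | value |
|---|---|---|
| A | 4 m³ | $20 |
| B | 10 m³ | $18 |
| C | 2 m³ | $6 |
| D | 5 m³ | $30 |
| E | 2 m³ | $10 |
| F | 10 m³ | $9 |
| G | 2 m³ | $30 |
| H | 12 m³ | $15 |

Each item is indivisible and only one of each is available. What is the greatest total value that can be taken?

Check high-value combinations within 33 m³:
- A+B+D+E+F+G: volume 4+10+5+2+10+2=33, value 20+18+30+10+9+30=117
- A+B+C+D+E+G: volume 4+10+2+5+2+2=25, value 20+18+6+30+10+30=114
- A+B+C+D+F+G: volume 4+10+2+5+10+2=33, value 20+18+6+30+9+30=113
Best: $117.

$117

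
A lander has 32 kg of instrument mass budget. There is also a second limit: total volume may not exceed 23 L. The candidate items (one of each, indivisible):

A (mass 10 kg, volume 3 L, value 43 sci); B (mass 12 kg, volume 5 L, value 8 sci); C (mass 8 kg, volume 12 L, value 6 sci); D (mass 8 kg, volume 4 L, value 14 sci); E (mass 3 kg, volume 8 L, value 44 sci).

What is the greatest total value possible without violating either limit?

Feasible sets respecting both limits:
- A+D+E: mass 21, volume 15, value 101
- A+B+E: mass 25, volume 16, value 95
- A+C+E: mass 21, volume 23, value 93
Best: 101 sci.

101 sci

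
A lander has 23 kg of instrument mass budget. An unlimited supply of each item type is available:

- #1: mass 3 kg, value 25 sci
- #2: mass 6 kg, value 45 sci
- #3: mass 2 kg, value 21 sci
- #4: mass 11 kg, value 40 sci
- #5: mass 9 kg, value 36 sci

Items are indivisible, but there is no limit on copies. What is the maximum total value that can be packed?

Best value-per-unit is #3 at 21/2; filling with it alone gives 11×21 = 231.
Optimal mix: 1×#1 + 10×#3 → mass 23, value 235.

235 sci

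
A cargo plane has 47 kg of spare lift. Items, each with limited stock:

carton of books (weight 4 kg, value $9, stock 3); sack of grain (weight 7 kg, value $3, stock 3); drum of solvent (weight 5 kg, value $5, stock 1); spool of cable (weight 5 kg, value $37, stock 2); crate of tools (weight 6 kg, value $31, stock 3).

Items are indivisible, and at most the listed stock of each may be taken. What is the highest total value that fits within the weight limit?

$199

Best selections within weight 47 and stock limits:
- 3×carton of books + 1×drum of solvent + 2×spool of cable + 3×crate of tools: weight 45, value 199
- 3×carton of books + 1×sack of grain + 2×spool of cable + 3×crate of tools: weight 47, value 197
- 3×carton of books + 2×spool of cable + 3×crate of tools: weight 40, value 194
- 2×carton of books + 1×drum of solvent + 2×spool of cable + 3×crate of tools: weight 41, value 190
Best: $199.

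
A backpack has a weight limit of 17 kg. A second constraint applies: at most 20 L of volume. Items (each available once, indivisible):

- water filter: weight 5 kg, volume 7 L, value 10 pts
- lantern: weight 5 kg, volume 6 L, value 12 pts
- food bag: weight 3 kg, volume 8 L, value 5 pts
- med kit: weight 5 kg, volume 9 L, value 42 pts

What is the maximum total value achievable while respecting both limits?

54 pts

Feasible sets respecting both limits:
- lantern+med kit: weight 10, volume 15, value 54
- water filter+med kit: weight 10, volume 16, value 52
- food bag+med kit: weight 8, volume 17, value 47
- med kit: weight 5, volume 9, value 42
Best: 54 pts.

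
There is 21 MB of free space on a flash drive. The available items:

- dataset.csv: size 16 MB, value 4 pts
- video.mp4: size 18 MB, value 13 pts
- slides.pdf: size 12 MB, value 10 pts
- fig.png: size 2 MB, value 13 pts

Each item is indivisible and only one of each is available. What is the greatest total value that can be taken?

26 pts

Check high-value combinations within 21 MB:
- video.mp4+fig.png: size 18+2=20, value 13+13=26
- slides.pdf+fig.png: size 12+2=14, value 10+13=23
- dataset.csv+fig.png: size 16+2=18, value 4+13=17
Best: 26 pts.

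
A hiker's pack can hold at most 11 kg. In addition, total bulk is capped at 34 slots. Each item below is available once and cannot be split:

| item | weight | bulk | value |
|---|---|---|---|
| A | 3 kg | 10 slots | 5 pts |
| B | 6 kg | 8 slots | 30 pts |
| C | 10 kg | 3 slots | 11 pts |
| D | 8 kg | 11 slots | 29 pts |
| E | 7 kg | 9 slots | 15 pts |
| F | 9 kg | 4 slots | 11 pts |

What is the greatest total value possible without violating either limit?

Feasible sets respecting both limits:
- A+B: weight 9, bulk 18, value 35
- A+D: weight 11, bulk 21, value 34
- B: weight 6, bulk 8, value 30
Best: 35 pts.

35 pts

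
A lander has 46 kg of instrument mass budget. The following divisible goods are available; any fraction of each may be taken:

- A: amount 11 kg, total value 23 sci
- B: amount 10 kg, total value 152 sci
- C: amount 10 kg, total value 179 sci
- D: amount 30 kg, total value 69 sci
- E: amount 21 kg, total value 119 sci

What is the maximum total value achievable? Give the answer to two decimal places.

Take in order of value per unit:
- C (179/10 per unit): all 10 → value 179, running total 179.00
- B (152/10 per unit): all 10 → value 152, running total 331.00
- E (119/21 per unit): all 21 → value 119, running total 450.00
- D (69/30 per unit): 5 of 30 → value 5×69/30 = 11.5000, running total 461.50
Total 461.50.

461.50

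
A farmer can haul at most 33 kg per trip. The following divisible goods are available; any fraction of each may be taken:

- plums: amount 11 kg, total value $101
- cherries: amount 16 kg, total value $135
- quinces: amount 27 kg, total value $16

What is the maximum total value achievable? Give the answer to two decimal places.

Take in order of value per unit:
- plums (101/11 per unit): all 11 → value 101, running total 101.00
- cherries (135/16 per unit): all 16 → value 135, running total 236.00
- quinces (16/27 per unit): 6 of 27 → value 6×16/27 = 3.5556, running total 239.56
Total 239.56.

239.56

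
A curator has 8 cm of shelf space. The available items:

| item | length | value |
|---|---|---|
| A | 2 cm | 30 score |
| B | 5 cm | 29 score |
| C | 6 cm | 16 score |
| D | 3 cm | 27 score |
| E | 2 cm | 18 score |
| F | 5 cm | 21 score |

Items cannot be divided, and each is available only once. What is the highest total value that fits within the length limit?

Check high-value combinations within 8 cm:
- A+D+E: length 2+3+2=7, value 30+27+18=75
- A+B: length 2+5=7, value 30+29=59
- A+D: length 2+3=5, value 30+27=57
Best: 75 score.

75 score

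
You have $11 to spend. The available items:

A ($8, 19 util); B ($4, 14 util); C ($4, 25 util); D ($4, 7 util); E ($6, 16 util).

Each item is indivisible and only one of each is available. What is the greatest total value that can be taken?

This is a 0/1 knapsack; check combinations near the capacity.
- C+E: cost 4+6=10, value 25+16=41
- B+C: cost 4+4=8, value 14+25=39
- C+D: cost 4+4=8, value 25+7=32
Best: 41 util.

41 util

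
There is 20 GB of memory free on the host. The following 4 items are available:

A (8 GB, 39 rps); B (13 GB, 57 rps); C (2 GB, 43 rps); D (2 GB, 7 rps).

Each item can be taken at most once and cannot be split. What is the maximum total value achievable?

This is a 0/1 knapsack; check combinations near the capacity.
- B+C+D: memory 13+2+2=17, value 57+43+7=107
- B+C: memory 13+2=15, value 57+43=100
- A+C+D: memory 8+2+2=12, value 39+43+7=89
Best: 107 rps.

107 rps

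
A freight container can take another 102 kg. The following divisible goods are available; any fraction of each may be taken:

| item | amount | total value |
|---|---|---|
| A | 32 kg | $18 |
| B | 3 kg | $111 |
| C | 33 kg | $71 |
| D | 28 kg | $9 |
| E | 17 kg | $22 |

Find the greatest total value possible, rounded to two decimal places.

Take in order of value per unit:
- B (111/3 per unit): all 3 → value 111, running total 111.00
- C (71/33 per unit): all 33 → value 71, running total 182.00
- E (22/17 per unit): all 17 → value 22, running total 204.00
- A (18/32 per unit): all 32 → value 18, running total 222.00
- D (9/28 per unit): 17 of 28 → value 17×9/28 = 5.4643, running total 227.46
Total 227.46.

227.46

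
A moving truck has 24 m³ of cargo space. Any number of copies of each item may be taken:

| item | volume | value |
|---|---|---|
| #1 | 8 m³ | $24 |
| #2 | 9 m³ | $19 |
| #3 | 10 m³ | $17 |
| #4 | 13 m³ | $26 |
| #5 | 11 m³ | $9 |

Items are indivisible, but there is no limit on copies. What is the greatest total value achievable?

Best value-per-unit is #1 at 24/8, and filling with it alone uses volume 3×8=24. No mix of the others beats 3×24 = 72.

$72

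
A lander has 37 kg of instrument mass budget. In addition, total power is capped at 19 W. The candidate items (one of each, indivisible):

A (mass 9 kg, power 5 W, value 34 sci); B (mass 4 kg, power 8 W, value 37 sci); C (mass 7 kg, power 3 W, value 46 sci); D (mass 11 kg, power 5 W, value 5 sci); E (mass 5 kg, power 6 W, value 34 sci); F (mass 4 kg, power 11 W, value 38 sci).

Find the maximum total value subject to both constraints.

Feasible sets respecting both limits:
- A+C+D+E: mass 32, power 19, value 119
- A+C+F: mass 20, power 19, value 118
- A+B+C: mass 20, power 16, value 117
Best: 119 sci.

119 sci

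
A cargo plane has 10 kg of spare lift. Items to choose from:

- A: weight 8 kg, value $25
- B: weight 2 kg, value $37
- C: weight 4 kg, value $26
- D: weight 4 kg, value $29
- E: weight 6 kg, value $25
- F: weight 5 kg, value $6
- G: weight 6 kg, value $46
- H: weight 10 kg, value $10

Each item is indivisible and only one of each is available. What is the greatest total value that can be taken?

$92

Check high-value combinations within 10 kg:
- B+C+D: weight 2+4+4=10, value 37+26+29=92
- B+G: weight 2+6=8, value 37+46=83
- D+G: weight 4+6=10, value 29+46=75
- C+G: weight 4+6=10, value 26+46=72
Best: $92.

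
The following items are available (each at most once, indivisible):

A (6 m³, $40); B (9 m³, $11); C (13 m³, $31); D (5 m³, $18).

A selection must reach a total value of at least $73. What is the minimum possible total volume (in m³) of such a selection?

24

Subsets with value ≥ 73, sorted by total volume:
- A+C+D: volume 24, value 89
- A+B+C: volume 28, value 82
Minimum volume: 24 m³.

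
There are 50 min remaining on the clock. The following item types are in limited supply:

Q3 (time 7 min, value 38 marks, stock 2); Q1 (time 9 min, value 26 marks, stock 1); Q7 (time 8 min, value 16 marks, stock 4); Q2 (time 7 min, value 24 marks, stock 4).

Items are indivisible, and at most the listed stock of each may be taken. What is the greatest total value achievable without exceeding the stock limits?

Top feasible selections:
- 2×Q3 + 1×Q7 + 4×Q2: time 50, value 188
- 2×Q3 + 1×Q1 + 3×Q2: time 44, value 174
- 2×Q3 + 4×Q2: time 42, value 172
- 2×Q3 + 1×Q1 + 1×Q7 + 2×Q2: time 45, value 166
Best: 188 marks.

188 marks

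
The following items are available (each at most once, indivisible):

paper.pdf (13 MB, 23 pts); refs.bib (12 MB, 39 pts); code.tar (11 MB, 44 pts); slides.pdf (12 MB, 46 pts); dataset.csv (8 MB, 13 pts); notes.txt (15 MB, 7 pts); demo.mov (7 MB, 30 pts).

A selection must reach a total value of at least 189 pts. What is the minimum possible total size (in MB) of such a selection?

63

Subsets with value ≥ 189, sorted by total size:
- paper.pdf+refs.bib+code.tar+slides.pdf+dataset.csv+demo.mov: size 63, value 195
- paper.pdf+refs.bib+code.tar+slides.pdf+notes.txt+demo.mov: size 70, value 189
- paper.pdf+refs.bib+code.tar+slides.pdf+dataset.csv+notes.txt+demo.mov: size 78, value 202
Minimum size: 63 MB.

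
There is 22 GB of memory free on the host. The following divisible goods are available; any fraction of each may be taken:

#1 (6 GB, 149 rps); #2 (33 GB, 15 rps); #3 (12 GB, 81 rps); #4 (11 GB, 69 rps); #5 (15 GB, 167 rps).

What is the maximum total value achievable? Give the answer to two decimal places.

Take in order of value per unit:
- #1 (149/6 per unit): all 6 → value 149, running total 149.00
- #5 (167/15 per unit): all 15 → value 167, running total 316.00
- #3 (81/12 per unit): 1 of 12 → value 1×81/12 = 6.7500, running total 322.75
Total 322.75.

322.75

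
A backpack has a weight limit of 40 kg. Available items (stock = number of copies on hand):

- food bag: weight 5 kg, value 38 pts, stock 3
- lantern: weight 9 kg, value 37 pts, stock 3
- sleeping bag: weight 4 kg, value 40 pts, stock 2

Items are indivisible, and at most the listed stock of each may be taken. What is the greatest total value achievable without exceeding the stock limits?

Best selections within weight 40 and stock limits:
- 3×food bag + 1×lantern + 2×sleeping bag: weight 32, value 231
- 2×food bag + 2×lantern + 2×sleeping bag: weight 36, value 230
Best: 231 pts.

231 pts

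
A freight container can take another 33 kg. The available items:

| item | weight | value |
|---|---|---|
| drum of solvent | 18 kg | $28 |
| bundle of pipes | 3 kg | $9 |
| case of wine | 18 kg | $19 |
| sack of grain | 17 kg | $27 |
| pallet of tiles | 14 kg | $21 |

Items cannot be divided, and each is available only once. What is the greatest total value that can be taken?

Check high-value combinations within 33 kg:
- drum of solvent+pallet of tiles: weight 18+14=32, value 28+21=49
- sack of grain+pallet of tiles: weight 17+14=31, value 27+21=48
- case of wine+pallet of tiles: weight 18+14=32, value 19+21=40
- drum of solvent+bundle of pipes: weight 18+3=21, value 28+9=37
Best: $49.

$49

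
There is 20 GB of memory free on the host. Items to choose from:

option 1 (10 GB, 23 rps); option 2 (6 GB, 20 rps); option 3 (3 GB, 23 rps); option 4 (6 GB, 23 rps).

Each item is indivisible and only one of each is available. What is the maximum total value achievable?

Check high-value combinations within 20 GB:
- option 1+option 3+option 4: memory 10+3+6=19, value 23+23+23=69
- option 2+option 3+option 4: memory 6+3+6=15, value 20+23+23=66
- option 1+option 2+option 3: memory 10+6+3=19, value 23+20+23=66
Best: 69 rps.

69 rps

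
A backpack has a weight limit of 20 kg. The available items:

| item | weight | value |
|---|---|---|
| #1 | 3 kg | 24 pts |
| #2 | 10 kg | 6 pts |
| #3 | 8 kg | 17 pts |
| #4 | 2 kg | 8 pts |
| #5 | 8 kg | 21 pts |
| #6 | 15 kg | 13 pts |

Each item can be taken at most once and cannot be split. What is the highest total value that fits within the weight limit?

Check high-value combinations within 20 kg:
- #1+#3+#5: weight 3+8+8=19, value 24+17+21=62
- #1+#4+#5: weight 3+2+8=13, value 24+8+21=53
- #1+#3+#4: weight 3+8+2=13, value 24+17+8=49
- #3+#4+#5: weight 8+2+8=18, value 17+8+21=46
Best: 62 pts.

62 pts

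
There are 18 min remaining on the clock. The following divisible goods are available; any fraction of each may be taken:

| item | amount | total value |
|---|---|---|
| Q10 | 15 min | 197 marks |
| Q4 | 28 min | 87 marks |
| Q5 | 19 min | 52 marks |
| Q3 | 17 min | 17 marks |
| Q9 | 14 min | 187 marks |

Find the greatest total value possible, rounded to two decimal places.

239.53

Take in order of value per unit:
- Q9 (187/14 per unit): all 14 → value 187, running total 187.00
- Q10 (197/15 per unit): 4 of 15 → value 4×197/15 = 52.5333, running total 239.53
Total 239.53.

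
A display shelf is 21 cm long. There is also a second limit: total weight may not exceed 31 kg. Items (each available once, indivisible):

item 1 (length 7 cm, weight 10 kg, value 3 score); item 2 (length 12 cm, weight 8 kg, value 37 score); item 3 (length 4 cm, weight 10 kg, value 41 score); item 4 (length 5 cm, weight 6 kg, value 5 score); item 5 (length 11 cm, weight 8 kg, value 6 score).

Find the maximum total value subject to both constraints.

83 score

Feasible sets respecting both limits:
- item 2+item 3+item 4: length 21, weight 24, value 83
- item 2+item 3: length 16, weight 18, value 78
- item 3+item 4+item 5: length 20, weight 24, value 52
Best: 83 score.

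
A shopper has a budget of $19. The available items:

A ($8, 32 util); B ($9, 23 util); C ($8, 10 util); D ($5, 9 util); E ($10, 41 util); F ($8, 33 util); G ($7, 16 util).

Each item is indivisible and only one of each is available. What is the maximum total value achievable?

Check high-value combinations within $19:
- E+F: cost 10+8=18, value 41+33=74
- A+E: cost 8+10=18, value 32+41=73
- A+F: cost 8+8=16, value 32+33=65
- B+E: cost 9+10=19, value 23+41=64
- E+G: cost 10+7=17, value 41+16=57
Best: 74 util.

74 util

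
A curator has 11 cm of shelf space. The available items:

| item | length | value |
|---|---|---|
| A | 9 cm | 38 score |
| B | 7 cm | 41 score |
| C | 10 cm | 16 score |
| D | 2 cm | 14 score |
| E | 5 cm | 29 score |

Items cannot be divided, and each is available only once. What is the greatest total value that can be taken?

Check high-value combinations within 11 cm:
- B+D: length 7+2=9, value 41+14=55
- A+D: length 9+2=11, value 38+14=52
- D+E: length 2+5=7, value 14+29=43
Best: 55 score.

55 score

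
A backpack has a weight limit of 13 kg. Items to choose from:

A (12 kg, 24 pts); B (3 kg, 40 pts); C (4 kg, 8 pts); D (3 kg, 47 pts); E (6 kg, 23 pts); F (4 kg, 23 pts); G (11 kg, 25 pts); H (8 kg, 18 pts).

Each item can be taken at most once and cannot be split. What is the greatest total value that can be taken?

This is a 0/1 knapsack; check combinations near the capacity.
- B+D+F: weight 3+3+4=10, value 40+47+23=110
- B+D+E: weight 3+3+6=12, value 40+47+23=110
- B+C+D: weight 3+4+3=10, value 40+8+47=95
- D+E+F: weight 3+6+4=13, value 47+23+23=93
- B+D: weight 3+3=6, value 40+47=87
Best: 110 pts.

110 pts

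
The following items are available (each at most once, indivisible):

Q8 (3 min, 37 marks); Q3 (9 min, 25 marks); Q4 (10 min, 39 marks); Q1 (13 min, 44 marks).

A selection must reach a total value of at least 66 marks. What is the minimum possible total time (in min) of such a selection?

Subsets with value ≥ 66, sorted by total time:
- Q8+Q4: time 13, value 76
- Q8+Q1: time 16, value 81
- Q8+Q3+Q4: time 22, value 101
- Q3+Q1: time 22, value 69
Minimum time: 13 min.

13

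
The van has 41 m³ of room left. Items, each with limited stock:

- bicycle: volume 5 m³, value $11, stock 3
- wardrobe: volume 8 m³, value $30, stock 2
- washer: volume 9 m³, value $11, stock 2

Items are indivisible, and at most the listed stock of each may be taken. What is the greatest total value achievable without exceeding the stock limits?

$104

Top feasible selections:
- 3×bicycle + 2×wardrobe + 1×washer: volume 40, value 104
- 3×bicycle + 2×wardrobe: volume 31, value 93
- 2×bicycle + 2×wardrobe + 1×washer: volume 35, value 93
Best: $104.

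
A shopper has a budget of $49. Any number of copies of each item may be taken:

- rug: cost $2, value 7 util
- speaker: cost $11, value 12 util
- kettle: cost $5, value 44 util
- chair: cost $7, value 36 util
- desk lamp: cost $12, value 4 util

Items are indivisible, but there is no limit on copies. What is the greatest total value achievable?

410 util

Best value-per-unit is kettle at 44/5; filling with it alone gives 9×44 = 396.
Optimal mix: 2×rug + 9×kettle → cost 49, value 410.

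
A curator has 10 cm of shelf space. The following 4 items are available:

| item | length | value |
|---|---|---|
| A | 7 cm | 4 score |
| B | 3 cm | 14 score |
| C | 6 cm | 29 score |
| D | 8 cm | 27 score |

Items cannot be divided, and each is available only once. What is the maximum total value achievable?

Check high-value combinations within 10 cm:
- B+C: length 3+6=9, value 14+29=43
- C: length 6, value 29
- D: length 8, value 27
Best: 43 score.

43 score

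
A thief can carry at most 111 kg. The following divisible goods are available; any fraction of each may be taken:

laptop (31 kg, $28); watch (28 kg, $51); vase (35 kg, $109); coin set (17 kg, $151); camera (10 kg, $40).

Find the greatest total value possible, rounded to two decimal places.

Take in order of value per unit:
- coin set (151/17 per unit): all 17 → value 151, running total 151.00
- camera (40/10 per unit): all 10 → value 40, running total 191.00
- vase (109/35 per unit): all 35 → value 109, running total 300.00
- watch (51/28 per unit): all 28 → value 51, running total 351.00
- laptop (28/31 per unit): 21 of 31 → value 21×28/31 = 18.9677, running total 369.97
Total 369.97.

369.97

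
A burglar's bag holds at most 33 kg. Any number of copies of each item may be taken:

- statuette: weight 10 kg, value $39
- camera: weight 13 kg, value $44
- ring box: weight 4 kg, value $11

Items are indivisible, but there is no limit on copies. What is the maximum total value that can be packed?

$122

Best value-per-unit is statuette at 39/10; filling with it alone gives 3×39 = 117.
Optimal mix: 2×statuette + 1×camera → weight 33, value 122.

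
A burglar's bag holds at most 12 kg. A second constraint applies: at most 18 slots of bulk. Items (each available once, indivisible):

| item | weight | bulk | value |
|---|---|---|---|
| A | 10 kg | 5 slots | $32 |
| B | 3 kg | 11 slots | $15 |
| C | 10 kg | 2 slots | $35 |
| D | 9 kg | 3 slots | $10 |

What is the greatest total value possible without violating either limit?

$35

Feasible sets respecting both limits:
- C: weight 10, bulk 2, value 35
- A: weight 10, bulk 5, value 32
- B+D: weight 12, bulk 14, value 25
Best: $35.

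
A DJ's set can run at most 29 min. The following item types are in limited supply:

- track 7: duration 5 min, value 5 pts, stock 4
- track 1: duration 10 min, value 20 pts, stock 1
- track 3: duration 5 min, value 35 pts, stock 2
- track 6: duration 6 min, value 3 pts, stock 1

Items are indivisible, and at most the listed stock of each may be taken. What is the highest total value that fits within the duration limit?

Best selections within duration 29 and stock limits:
- 1×track 7 + 1×track 1 + 2×track 3: duration 25, value 95
- 1×track 1 + 2×track 3 + 1×track 6: duration 26, value 93
Best: 95 pts.

95 pts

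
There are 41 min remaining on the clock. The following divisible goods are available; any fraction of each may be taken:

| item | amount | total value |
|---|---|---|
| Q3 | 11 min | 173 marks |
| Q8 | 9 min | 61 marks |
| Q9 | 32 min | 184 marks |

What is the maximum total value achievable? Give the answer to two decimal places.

Take in order of value per unit:
- Q3 (173/11 per unit): all 11 → value 173, running total 173.00
- Q8 (61/9 per unit): all 9 → value 61, running total 234.00
- Q9 (184/32 per unit): 21 of 32 → value 21×184/32 = 120.7500, running total 354.75
Total 354.75.

354.75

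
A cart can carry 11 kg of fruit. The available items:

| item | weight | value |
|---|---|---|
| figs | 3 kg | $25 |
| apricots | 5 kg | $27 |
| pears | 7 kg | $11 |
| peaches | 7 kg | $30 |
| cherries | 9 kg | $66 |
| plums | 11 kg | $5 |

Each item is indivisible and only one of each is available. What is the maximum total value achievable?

Check high-value combinations within 11 kg:
- cherries: weight 9, value 66
- figs+peaches: weight 3+7=10, value 25+30=55
- figs+apricots: weight 3+5=8, value 25+27=52
- figs+pears: weight 3+7=10, value 25+11=36
Best: $66.

$66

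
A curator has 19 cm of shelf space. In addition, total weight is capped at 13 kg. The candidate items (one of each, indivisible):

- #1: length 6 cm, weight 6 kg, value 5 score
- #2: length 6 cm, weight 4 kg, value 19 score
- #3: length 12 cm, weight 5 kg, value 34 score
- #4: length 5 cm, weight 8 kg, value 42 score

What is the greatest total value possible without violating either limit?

Feasible sets respecting both limits:
- #3+#4: length 17, weight 13, value 76
- #2+#4: length 11, weight 12, value 61
- #2+#3: length 18, weight 9, value 53
Best: 76 score.

76 score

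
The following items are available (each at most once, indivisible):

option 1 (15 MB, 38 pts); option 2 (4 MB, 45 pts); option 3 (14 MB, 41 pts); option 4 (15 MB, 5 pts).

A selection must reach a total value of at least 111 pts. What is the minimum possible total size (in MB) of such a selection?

Subsets with value ≥ 111, sorted by total size:
- option 1+option 2+option 3: size 33, value 124
- option 1+option 2+option 3+option 4: size 48, value 129
Minimum size: 33 MB.

33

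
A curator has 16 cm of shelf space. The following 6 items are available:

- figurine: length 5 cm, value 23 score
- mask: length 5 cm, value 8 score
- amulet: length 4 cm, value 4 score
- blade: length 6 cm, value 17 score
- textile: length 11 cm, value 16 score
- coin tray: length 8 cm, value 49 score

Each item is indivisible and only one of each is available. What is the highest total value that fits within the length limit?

Check high-value combinations within 16 cm:
- figurine+coin tray: length 5+8=13, value 23+49=72
- blade+coin tray: length 6+8=14, value 17+49=66
- mask+coin tray: length 5+8=13, value 8+49=57
- amulet+coin tray: length 4+8=12, value 4+49=53
- coin tray: length 8, value 49
Best: 72 score.

72 score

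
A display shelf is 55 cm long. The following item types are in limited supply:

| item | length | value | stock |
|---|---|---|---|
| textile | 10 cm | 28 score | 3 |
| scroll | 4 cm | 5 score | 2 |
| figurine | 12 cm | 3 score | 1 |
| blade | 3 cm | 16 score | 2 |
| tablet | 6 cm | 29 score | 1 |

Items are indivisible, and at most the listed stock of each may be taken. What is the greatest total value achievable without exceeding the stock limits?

Top feasible selections:
- 3×textile + 2×scroll + 2×blade + 1×tablet: length 50, value 155
- 3×textile + 1×scroll + 2×blade + 1×tablet: length 46, value 150
Best: 155 score.

155 score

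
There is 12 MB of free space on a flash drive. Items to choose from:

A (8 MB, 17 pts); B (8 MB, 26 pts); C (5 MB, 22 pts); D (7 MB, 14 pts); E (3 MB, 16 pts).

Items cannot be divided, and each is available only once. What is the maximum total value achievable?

This is a 0/1 knapsack; check combinations near the capacity.
- B+E: size 8+3=11, value 26+16=42
- C+E: size 5+3=8, value 22+16=38
- C+D: size 5+7=12, value 22+14=36
Best: 42 pts.

42 pts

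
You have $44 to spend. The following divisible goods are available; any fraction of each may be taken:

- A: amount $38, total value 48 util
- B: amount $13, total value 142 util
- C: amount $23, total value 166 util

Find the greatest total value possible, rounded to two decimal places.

318.11

Take in order of value per unit:
- B (142/13 per unit): all 13 → value 142, running total 142.00
- C (166/23 per unit): all 23 → value 166, running total 308.00
- A (48/38 per unit): 8 of 38 → value 8×48/38 = 10.1053, running total 318.11
Total 318.11.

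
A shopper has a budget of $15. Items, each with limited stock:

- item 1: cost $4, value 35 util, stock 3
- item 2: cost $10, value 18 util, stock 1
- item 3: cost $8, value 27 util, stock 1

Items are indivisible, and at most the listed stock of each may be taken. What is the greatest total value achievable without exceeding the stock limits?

Top feasible selections:
- 3×item 1: cost 12, value 105
- 2×item 1: cost 8, value 70
- 1×item 1 + 1×item 3: cost 12, value 62
Best: 105 util.

105 util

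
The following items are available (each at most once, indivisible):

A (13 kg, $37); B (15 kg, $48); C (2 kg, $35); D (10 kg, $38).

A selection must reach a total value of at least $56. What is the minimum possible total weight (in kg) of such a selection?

Subsets with value ≥ 56, sorted by total weight:
- C+D: weight 12, value 73
- A+C: weight 15, value 72
Minimum weight: 12 kg.

12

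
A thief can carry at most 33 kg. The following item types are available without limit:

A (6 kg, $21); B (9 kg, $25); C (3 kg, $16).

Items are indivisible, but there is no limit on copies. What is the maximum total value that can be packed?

$176

Best value-per-unit is C at 16/3, and filling with it alone uses weight 11×3=33. No mix of the others beats 11×16 = 176.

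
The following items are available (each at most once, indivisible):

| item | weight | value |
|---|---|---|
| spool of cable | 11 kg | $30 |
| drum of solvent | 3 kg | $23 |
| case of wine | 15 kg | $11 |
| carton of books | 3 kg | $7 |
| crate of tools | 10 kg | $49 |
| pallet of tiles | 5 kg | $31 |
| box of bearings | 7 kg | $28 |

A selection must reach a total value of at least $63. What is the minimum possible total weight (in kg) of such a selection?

Subsets with value ≥ 63, sorted by total weight:
- drum of solvent+crate of tools: weight 13, value 72
- drum of solvent+pallet of tiles+box of bearings: weight 15, value 82
Minimum weight: 13 kg.

13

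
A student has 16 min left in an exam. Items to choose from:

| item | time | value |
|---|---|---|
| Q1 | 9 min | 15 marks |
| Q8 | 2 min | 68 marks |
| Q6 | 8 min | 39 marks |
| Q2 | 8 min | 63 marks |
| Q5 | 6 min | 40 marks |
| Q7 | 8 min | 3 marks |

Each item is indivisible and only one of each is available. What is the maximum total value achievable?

171 marks

This is a 0/1 knapsack; check combinations near the capacity.
- Q8+Q2+Q5: time 2+8+6=16, value 68+63+40=171
- Q8+Q6+Q5: time 2+8+6=16, value 68+39+40=147
- Q8+Q2: time 2+8=10, value 68+63=131
Best: 171 marks.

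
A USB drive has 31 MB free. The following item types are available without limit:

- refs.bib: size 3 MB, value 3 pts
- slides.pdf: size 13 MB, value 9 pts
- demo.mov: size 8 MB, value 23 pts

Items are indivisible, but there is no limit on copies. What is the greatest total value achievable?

Best value-per-unit is demo.mov at 23/8; filling with it alone gives 3×23 = 69.
Optimal mix: 2×refs.bib + 3×demo.mov → size 30, value 75.

75 pts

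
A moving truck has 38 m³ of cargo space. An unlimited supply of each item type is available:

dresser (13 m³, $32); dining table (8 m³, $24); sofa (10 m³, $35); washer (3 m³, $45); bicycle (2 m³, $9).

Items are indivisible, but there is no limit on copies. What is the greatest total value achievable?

Best value-per-unit is washer at 45/3; filling with it alone gives 12×45 = 540.
Optimal mix: 12×washer + 1×bicycle → volume 38, value 549.

$549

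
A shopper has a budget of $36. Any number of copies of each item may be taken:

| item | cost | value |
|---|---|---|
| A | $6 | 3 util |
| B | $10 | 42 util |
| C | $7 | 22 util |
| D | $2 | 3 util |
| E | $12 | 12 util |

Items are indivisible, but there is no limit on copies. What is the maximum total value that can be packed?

135 util

Best value-per-unit is B at 42/10; filling with it alone gives 3×42 = 126.
Optimal mix: 3×B + 3×D → cost 36, value 135.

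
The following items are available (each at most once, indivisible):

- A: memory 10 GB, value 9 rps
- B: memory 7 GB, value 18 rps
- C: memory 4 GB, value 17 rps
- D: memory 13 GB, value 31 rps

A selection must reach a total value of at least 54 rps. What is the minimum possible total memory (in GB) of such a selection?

Subsets with value ≥ 54, sorted by total memory:
- B+C+D: memory 24, value 66
- A+C+D: memory 27, value 57
Minimum memory: 24 GB.

24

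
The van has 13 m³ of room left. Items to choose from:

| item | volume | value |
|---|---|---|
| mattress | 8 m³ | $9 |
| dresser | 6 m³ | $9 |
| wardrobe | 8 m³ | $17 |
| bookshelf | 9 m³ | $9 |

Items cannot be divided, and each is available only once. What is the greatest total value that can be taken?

Check high-value combinations within 13 m³:
- wardrobe: volume 8, value 17
- dresser: volume 6, value 9
- mattress: volume 8, value 9
Best: $17.

$17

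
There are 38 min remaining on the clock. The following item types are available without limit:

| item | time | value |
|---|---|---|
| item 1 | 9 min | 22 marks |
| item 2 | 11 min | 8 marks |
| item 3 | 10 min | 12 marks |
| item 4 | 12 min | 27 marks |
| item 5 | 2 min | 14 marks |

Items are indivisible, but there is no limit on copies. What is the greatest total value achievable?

266 marks

Best value-per-unit is item 5 at 14/2, and filling with it alone uses time 19×2=38. No mix of the others beats 19×14 = 266.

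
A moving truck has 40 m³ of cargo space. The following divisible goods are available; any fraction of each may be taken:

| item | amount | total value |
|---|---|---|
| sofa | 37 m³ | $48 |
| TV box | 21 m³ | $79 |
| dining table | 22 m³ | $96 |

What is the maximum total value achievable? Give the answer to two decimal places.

163.71

Take in order of value per unit:
- dining table (96/22 per unit): all 22 → value 96, running total 96.00
- TV box (79/21 per unit): 18 of 21 → value 18×79/21 = 67.7143, running total 163.71
Total 163.71.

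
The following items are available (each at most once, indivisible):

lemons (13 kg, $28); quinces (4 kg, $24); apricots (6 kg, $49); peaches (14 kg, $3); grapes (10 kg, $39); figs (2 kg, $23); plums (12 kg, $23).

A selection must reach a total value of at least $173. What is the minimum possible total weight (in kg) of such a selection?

Subsets with value ≥ 173, sorted by total weight:
- lemons+quinces+apricots+grapes+figs+plums: weight 47, value 186
- lemons+quinces+apricots+peaches+grapes+figs+plums: weight 61, value 189
Minimum weight: 47 kg.

47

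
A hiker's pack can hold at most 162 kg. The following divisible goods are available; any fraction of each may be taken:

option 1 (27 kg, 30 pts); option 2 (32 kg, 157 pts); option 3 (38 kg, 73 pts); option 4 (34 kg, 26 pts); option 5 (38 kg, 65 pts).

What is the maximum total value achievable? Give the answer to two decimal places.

Take in order of value per unit:
- option 2 (157/32 per unit): all 32 → value 157, running total 157.00
- option 3 (73/38 per unit): all 38 → value 73, running total 230.00
- option 5 (65/38 per unit): all 38 → value 65, running total 295.00
- option 1 (30/27 per unit): all 27 → value 30, running total 325.00
- option 4 (26/34 per unit): 27 of 34 → value 27×26/34 = 20.6471, running total 345.65
Total 345.65.

345.65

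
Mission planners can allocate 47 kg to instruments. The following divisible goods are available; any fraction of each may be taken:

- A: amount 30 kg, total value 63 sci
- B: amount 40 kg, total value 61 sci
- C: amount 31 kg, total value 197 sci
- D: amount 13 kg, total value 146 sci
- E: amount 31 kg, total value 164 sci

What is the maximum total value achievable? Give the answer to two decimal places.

Take in order of value per unit:
- D (146/13 per unit): all 13 → value 146, running total 146.00
- C (197/31 per unit): all 31 → value 197, running total 343.00
- E (164/31 per unit): 3 of 31 → value 3×164/31 = 15.8710, running total 358.87
Total 358.87.

358.87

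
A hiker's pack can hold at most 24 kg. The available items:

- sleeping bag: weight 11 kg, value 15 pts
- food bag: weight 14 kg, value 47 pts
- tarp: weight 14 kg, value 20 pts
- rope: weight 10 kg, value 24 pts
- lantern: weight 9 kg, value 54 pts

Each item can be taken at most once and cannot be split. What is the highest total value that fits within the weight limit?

Check high-value combinations within 24 kg:
- food bag+lantern: weight 14+9=23, value 47+54=101
- rope+lantern: weight 10+9=19, value 24+54=78
- tarp+lantern: weight 14+9=23, value 20+54=74
- food bag+rope: weight 14+10=24, value 47+24=71
- sleeping bag+lantern: weight 11+9=20, value 15+54=69
Best: 101 pts.

101 pts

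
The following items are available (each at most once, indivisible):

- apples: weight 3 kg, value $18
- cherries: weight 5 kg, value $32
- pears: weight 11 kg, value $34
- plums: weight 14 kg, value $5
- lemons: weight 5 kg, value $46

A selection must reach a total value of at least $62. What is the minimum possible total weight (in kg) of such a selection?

Subsets with value ≥ 62, sorted by total weight:
- apples+lemons: weight 8, value 64
- cherries+lemons: weight 10, value 78
- apples+cherries+lemons: weight 13, value 96
- pears+lemons: weight 16, value 80
Minimum weight: 8 kg.

8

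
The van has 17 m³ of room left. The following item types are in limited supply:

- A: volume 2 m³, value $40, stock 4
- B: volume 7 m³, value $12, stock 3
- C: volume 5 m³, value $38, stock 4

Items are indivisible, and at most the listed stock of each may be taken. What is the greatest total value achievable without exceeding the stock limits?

$198

Top feasible selections:
- 4×A + 1×C: volume 13, value 198
- 3×A + 2×C: volume 16, value 196
Best: $198.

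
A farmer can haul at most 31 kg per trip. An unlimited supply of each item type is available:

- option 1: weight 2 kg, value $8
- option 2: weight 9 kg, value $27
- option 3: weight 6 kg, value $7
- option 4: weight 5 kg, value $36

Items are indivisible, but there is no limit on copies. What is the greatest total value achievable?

Best value-per-unit is option 4 at 36/5, and filling with it alone uses weight 6×5=30. No mix of the others beats 6×36 = 216.

$216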